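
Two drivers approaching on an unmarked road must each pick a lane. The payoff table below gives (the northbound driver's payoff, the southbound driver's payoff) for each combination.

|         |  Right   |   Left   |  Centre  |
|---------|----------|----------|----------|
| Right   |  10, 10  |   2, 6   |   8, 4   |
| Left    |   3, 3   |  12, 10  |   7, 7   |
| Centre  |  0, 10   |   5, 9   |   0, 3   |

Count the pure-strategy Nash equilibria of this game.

2

Both Right: the northbound driver gets 10 (best alternative 3); the southbound driver gets 10 (best alternative 6). Neither deviates — NE.
Both Left: the northbound driver gets 12 (best alternative 5); the southbound driver gets 10 (best alternative 7). Neither deviates — NE.
Both Centre is not a NE: the northbound driver would switch to Right (8 > 0).
No other cell survives both best-response checks, so there are 2 pure NE.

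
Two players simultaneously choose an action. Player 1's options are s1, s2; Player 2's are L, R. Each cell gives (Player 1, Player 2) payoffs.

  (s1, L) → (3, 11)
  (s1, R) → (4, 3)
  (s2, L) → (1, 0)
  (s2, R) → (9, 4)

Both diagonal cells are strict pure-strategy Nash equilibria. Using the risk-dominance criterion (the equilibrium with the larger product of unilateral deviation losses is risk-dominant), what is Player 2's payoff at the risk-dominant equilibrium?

At (s1, L): Player 1 loses 3 − 1 = 2 by deviating; Player 2 loses 11 − 3 = 8. Product = 2·8 = 16.
At (s2, R): Player 1 loses 9 − 4 = 5 by deviating; Player 2 loses 4 − 0 = 4. Product = 5·4 = 20.
20 > 16, so (s2, R) is risk-dominant. Player 2's payoff there is 4.

4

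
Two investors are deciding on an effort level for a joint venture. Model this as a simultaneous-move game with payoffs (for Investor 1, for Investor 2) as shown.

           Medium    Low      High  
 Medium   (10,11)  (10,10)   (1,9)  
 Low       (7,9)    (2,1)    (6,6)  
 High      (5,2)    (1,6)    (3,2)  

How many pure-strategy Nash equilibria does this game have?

Both Medium: Investor 1 gets 10 (best alternative 7); Investor 2 gets 11 (best alternative 10). Neither deviates — NE.
Both Low is not a NE: Investor 1 would switch to Medium (10 > 2).
No other cell survives both best-response checks, so there is 1 pure NE.

1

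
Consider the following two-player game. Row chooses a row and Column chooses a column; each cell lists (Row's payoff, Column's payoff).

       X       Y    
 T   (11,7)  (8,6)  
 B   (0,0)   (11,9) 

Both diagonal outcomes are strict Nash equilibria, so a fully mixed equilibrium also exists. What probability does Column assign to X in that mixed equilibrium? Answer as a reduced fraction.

3/14

Column's mix q on X must make Row indifferent between T and B.
Row's payoff from T: 11q + 8(1−q). From B: 0q + 11(1−q).
Set equal: 11q = 3(1−q) → q = 3/14.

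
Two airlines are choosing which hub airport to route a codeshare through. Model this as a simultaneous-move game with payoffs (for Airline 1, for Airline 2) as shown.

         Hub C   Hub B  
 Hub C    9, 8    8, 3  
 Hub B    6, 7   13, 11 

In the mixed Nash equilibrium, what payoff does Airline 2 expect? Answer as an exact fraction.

67/9

Airline 1 mixes with probability p on Hub C, chosen so Airline 2 is indifferent: 8p + 7(1−p) = 3p + 11(1−p) gives p = 4/9.
Airline 2's expected payoff is 8·4/9 + 7·5/9 = 67/9.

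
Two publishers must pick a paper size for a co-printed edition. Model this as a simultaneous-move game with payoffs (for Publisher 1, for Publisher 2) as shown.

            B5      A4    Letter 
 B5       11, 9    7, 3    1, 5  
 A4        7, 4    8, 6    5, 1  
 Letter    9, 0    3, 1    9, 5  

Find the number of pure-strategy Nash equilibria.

Both B5: Publisher 1 gets 11 (best alternative 9); Publisher 2 gets 9 (best alternative 5). Neither deviates — NE.
Both A4: Publisher 1 gets 8 (best alternative 7); Publisher 2 gets 6 (best alternative 4). Neither deviates — NE.
Both Letter: Publisher 1 gets 9 (best alternative 5); Publisher 2 gets 5 (best alternative 1). Neither deviates — NE.
(Letter, A4) is not a NE: Publisher 1 would switch to A4 (8 > 3).
No other cell survives both best-response checks, so there are 3 pure NE.

3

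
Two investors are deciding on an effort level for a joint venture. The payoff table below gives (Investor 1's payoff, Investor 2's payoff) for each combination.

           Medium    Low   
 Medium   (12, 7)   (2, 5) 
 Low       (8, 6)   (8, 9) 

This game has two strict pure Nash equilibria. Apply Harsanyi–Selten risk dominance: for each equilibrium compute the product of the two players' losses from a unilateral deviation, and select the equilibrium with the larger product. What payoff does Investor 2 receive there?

9

At both Medium: Investor 1 loses 12 − 8 = 4 by deviating; Investor 2 loses 7 − 5 = 2. Product = 4·2 = 8.
At both Low: Investor 1 loses 8 − 2 = 6 by deviating; Investor 2 loses 9 − 6 = 3. Product = 6·3 = 18.
18 > 8, so both Low is risk-dominant. Investor 2's payoff there is 9.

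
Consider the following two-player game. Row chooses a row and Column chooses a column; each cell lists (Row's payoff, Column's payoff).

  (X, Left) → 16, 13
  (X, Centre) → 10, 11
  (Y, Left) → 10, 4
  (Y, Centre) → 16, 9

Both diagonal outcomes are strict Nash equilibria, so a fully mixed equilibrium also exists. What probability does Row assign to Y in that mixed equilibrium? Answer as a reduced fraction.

2/7

Row's mix p on X must make Column indifferent between Left and Centre.
Column's payoff from Left: 13p + 4(1−p). From Centre: 11p + 9(1−p).
Set equal: 2p = 5(1−p) → p = 5/7.
Probability on Y is 1 − 5/7 = 2/7.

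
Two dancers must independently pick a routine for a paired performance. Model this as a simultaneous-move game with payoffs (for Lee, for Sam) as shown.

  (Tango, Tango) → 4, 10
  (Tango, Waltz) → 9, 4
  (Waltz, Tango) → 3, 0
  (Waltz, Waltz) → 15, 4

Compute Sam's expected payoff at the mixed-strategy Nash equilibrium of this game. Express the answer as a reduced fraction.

4

Lee mixes with probability p on Tango, chosen so Sam is indifferent: 10p + 0(1−p) = 4p + 4(1−p) gives p = 2/5.
Sam's expected payoff is 10·2/5 + 0·3/5 = 4.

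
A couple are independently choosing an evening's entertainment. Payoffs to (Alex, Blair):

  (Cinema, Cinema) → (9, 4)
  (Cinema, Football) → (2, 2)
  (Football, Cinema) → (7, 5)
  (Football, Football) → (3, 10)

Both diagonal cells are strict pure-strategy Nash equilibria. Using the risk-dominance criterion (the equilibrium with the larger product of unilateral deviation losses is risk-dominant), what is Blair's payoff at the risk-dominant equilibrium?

At both Cinema: Alex loses 9 − 7 = 2 by deviating; Blair loses 4 − 2 = 2. Product = 2·2 = 4.
At both Football: Alex loses 3 − 2 = 1 by deviating; Blair loses 10 − 5 = 5. Product = 1·5 = 5.
5 > 4, so both Football is risk-dominant. Blair's payoff there is 10.

10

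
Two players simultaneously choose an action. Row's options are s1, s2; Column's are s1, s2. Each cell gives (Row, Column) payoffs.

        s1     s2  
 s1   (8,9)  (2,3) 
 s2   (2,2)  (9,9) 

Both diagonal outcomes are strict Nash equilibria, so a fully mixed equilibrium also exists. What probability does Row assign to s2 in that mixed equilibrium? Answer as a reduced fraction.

Row's mix p on s1 must make Column indifferent between s1 and s2.
Column's payoff from s1: 9p + 2(1−p). From s2: 3p + 9(1−p).
Set equal: 6p = 7(1−p) → p = 7/13.
Probability on s2 is 1 − 7/13 = 6/13.

6/13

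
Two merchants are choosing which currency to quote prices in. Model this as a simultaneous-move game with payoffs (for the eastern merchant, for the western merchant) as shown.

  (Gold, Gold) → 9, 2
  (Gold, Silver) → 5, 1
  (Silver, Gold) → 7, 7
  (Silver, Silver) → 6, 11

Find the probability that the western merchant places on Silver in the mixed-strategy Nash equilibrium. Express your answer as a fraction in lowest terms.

2/3

The western merchant's mix q on Gold must make the eastern merchant indifferent between Gold and Silver.
The eastern merchant's payoff from Gold: 9q + 5(1−q). From Silver: 7q + 6(1−q).
Set equal: 2q = 1(1−q) → q = 1/3.
Probability on Silver is 1 − 1/3 = 2/3.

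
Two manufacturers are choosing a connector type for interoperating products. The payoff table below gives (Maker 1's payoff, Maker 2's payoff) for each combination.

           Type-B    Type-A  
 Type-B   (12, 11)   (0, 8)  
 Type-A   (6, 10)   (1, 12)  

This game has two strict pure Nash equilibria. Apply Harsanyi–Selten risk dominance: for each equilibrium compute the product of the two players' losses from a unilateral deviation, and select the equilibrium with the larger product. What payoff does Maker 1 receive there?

At both Type-B: Maker 1 loses 12 − 6 = 6 by deviating; Maker 2 loses 11 − 8 = 3. Product = 6·3 = 18.
At both Type-A: Maker 1 loses 1 − 0 = 1 by deviating; Maker 2 loses 12 − 10 = 2. Product = 1·2 = 2.
18 > 2, so both Type-B is risk-dominant. Maker 1's payoff there is 12.

12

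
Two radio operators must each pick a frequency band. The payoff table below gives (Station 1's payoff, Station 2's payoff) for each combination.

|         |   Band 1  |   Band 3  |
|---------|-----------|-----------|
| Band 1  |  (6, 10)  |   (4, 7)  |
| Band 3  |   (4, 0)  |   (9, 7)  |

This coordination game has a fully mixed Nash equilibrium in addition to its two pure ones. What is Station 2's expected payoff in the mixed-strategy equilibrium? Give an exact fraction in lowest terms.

Station 1 mixes with probability p on Band 1, chosen so Station 2 is indifferent: 10p + 0(1−p) = 7p + 7(1−p) gives p = 7/10.
Station 2's expected payoff is 10·7/10 + 0·3/10 = 7.

7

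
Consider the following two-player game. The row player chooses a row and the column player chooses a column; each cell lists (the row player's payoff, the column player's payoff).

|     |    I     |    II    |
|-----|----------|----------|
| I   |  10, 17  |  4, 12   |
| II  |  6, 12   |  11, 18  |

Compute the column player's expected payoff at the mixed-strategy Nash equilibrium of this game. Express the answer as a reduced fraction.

162/11

The row player mixes with probability p on I, chosen so the column player is indifferent: 17p + 12(1−p) = 12p + 18(1−p) gives p = 6/11.
The column player's expected payoff is 17·6/11 + 12·5/11 = 162/11.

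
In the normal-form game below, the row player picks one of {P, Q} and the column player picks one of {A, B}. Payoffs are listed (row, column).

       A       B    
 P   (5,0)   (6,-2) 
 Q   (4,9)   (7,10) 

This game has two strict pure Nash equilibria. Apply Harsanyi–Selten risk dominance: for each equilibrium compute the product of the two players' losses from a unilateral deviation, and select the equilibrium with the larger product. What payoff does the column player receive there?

At (P, A): the row player loses 5 − 4 = 1 by deviating; the column player loses 0 − (-2) = 2. Product = 1·2 = 2.
At (Q, B): the row player loses 7 − 6 = 1 by deviating; the column player loses 10 − 9 = 1. Product = 1·1 = 1.
2 > 1, so (P, A) is risk-dominant. The column player's payoff there is 0.

0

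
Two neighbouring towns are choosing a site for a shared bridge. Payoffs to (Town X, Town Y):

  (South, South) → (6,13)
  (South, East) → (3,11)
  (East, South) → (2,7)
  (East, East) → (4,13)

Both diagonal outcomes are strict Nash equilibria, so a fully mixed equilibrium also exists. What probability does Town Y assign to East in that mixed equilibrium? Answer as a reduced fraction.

4/5

Town Y's mix q on South must make Town X indifferent between South and East.
Town X's payoff from South: 6q + 3(1−q). From East: 2q + 4(1−q).
Set equal: 4q = 1(1−q) → q = 1/5.
Probability on East is 1 − 1/5 = 4/5.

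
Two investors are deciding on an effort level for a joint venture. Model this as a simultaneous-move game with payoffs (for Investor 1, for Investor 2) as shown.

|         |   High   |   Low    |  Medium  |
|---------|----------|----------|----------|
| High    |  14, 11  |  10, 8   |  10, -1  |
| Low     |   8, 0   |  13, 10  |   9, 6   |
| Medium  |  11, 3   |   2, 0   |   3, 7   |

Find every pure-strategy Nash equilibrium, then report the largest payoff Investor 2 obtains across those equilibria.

11

Both High is a pure NE (Investor 1: 14 ≥ 11; Investor 2: 11 ≥ 8). Investor 2 gets 11.
Both Low is a pure NE (Investor 1: 13 ≥ 10; Investor 2: 10 ≥ 6). Investor 2 gets 10.
Every other cell has a profitable deviation for at least one player. Highest of {11, 10} is 11.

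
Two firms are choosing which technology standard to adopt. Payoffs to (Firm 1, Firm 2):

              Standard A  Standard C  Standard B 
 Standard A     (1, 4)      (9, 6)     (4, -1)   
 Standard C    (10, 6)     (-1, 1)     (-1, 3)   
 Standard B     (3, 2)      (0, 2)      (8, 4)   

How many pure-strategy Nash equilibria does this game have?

(Standard A, Standard C): Firm 1 gets 9 (best alternative 0); Firm 2 gets 6 (best alternative 4). Neither deviates — NE.
(Standard C, Standard A): Firm 1 gets 10 (best alternative 3); Firm 2 gets 6 (best alternative 3). Neither deviates — NE.
Both Standard B: Firm 1 gets 8 (best alternative 4); Firm 2 gets 4 (best alternative 2). Neither deviates — NE.
Both Standard C is not a NE: Firm 1 would switch to Standard A (9 > -1).
No other cell survives both best-response checks, so there are 3 pure NE.

3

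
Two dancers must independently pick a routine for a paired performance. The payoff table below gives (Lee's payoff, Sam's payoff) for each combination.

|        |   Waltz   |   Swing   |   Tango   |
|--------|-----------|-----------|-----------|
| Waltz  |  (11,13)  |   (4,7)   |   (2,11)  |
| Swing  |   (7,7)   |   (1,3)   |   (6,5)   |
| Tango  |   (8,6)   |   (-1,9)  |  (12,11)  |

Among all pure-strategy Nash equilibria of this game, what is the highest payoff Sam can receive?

13

Both Waltz is a pure NE (Lee: 11 ≥ 8; Sam: 13 ≥ 11). Sam gets 13.
Both Tango is a pure NE (Lee: 12 ≥ 6; Sam: 11 ≥ 9). Sam gets 11.
Every other cell has a profitable deviation for at least one player. Highest of {13, 11} is 13.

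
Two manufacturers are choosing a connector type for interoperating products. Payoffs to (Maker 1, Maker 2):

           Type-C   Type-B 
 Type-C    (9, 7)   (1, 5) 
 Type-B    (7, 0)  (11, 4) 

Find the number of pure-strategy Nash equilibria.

Both Type-C: Maker 1 gets 9 (best alternative 7); Maker 2 gets 7 (best alternative 5). Neither deviates — NE.
Both Type-B: Maker 1 gets 11 (best alternative 1); Maker 2 gets 4 (best alternative 0). Neither deviates — NE.
(Type-C, Type-B) is not a NE: Maker 1 would switch to Type-B (11 > 1).
No other cell survives both best-response checks, so there are 2 pure NE.

2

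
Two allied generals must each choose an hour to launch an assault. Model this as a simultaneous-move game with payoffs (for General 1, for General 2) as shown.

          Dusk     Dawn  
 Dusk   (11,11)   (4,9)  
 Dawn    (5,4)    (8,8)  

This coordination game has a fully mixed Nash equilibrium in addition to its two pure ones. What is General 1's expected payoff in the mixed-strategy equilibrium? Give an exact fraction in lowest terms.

34/5

General 2 mixes with probability q on Dusk, chosen so General 1 is indifferent: 11q + 4(1−q) = 5q + 8(1−q) gives q = 2/5.
General 1's expected payoff (from either row, since indifferent) is 11·2/5 + 4·3/5 = 34/5.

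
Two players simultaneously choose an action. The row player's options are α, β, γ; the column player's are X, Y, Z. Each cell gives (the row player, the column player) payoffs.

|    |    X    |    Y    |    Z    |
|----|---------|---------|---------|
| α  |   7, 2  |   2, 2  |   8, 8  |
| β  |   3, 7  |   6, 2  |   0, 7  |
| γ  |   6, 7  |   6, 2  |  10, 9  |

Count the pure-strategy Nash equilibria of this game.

(γ, Z): the row player gets 10 (best alternative 8); the column player gets 9 (best alternative 7). Neither deviates — NE.
(β, Y) is not a NE: the column player would switch to X (7 > 2).
No other cell survives both best-response checks, so there is 1 pure NE.

1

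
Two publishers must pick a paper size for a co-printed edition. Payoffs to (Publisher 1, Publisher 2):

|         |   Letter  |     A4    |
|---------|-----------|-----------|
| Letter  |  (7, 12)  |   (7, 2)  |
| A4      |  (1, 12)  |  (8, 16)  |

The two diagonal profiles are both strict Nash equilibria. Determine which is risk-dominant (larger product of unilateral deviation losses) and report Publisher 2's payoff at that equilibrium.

12

At both Letter: Publisher 1 loses 7 − 1 = 6 by deviating; Publisher 2 loses 12 − 2 = 10. Product = 6·10 = 60.
At both A4: Publisher 1 loses 8 − 7 = 1 by deviating; Publisher 2 loses 16 − 12 = 4. Product = 1·4 = 4.
60 > 4, so both Letter is risk-dominant. Publisher 2's payoff there is 12.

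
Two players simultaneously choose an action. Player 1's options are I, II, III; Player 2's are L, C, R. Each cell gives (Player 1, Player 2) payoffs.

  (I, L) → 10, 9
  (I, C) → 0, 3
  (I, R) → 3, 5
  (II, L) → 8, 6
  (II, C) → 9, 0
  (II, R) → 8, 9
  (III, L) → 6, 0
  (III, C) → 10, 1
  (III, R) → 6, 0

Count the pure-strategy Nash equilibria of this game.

(I, L): Player 1 gets 10 (best alternative 8); Player 2 gets 9 (best alternative 5). Neither deviates — NE.
(II, R): Player 1 gets 8 (best alternative 6); Player 2 gets 9 (best alternative 6). Neither deviates — NE.
(III, C): Player 1 gets 10 (best alternative 9); Player 2 gets 1 (best alternative 0). Neither deviates — NE.
(II, C) is not a NE: Player 1 would switch to III (10 > 9).
No other cell survives both best-response checks, so there are 3 pure NE.

3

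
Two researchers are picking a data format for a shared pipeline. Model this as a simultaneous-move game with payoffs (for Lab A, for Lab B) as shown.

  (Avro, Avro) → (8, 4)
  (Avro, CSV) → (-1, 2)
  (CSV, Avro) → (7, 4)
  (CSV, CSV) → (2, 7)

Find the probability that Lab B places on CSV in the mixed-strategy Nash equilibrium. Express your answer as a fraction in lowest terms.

Lab B's mix q on Avro must make Lab A indifferent between Avro and CSV.
Lab A's payoff from Avro: 8q + (-1)(1−q). From CSV: 7q + 2(1−q).
Set equal: 1q = 3(1−q) → q = 3/4.
Probability on CSV is 1 − 3/4 = 1/4.

1/4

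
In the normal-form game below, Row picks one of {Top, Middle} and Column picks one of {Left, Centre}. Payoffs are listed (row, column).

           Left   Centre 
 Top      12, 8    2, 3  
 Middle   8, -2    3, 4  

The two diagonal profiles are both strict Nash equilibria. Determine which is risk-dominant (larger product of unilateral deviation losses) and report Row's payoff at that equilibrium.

At (Top, Left): Row loses 12 − 8 = 4 by deviating; Column loses 8 − 3 = 5. Product = 4·5 = 20.
At (Middle, Centre): Row loses 3 − 2 = 1 by deviating; Column loses 4 − (-2) = 6. Product = 1·6 = 6.
20 > 6, so (Top, Left) is risk-dominant. Row's payoff there is 12.

12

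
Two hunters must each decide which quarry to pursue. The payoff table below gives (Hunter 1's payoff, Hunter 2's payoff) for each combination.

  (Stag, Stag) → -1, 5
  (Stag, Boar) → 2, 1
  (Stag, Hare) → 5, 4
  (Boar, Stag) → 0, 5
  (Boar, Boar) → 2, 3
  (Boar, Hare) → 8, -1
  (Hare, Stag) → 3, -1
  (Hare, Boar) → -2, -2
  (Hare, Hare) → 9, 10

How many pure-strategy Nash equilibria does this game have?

1

Both Hare: Hunter 1 gets 9 (best alternative 8); Hunter 2 gets 10 (best alternative -1). Neither deviates — NE.
Both Stag is not a NE: Hunter 1 would switch to Hare (3 > -1).
No other cell survives both best-response checks, so there is 1 pure NE.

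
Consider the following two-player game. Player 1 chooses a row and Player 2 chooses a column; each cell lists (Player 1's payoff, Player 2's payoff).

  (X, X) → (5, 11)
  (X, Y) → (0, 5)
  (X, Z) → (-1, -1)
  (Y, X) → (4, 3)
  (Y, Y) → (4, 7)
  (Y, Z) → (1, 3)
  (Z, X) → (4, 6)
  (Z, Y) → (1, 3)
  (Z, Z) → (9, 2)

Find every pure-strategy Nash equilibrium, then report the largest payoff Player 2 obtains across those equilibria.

Both X is a pure NE (Player 1: 5 ≥ 4; Player 2: 11 ≥ 5). Player 2 gets 11.
Both Y is a pure NE (Player 1: 4 ≥ 1; Player 2: 7 ≥ 3). Player 2 gets 7.
Every other cell has a profitable deviation for at least one player. Highest of {11, 7} is 11.

11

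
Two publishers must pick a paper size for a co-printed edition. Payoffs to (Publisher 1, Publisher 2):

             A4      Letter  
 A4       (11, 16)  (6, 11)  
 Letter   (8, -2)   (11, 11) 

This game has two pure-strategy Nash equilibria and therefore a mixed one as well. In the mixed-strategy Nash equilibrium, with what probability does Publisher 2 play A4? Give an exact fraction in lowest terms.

5/8

Publisher 2's mix q on A4 must make Publisher 1 indifferent between A4 and Letter.
Publisher 1's payoff from A4: 11q + 6(1−q). From Letter: 8q + 11(1−q).
Set equal: 3q = 5(1−q) → q = 5/8.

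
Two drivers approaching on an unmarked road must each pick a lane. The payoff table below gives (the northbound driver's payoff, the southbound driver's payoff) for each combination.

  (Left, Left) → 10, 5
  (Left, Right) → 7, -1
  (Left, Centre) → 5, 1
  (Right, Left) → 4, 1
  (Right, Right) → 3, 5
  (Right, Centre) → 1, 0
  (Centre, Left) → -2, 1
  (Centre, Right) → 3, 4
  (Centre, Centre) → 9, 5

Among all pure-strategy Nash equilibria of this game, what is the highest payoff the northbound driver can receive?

10

Both Left is a pure NE (the northbound driver: 10 ≥ 4; the southbound driver: 5 ≥ 1). The northbound driver gets 10.
Both Centre is a pure NE (the northbound driver: 9 ≥ 5; the southbound driver: 5 ≥ 4). The northbound driver gets 9.
Every other cell has a profitable deviation for at least one player. Highest of {10, 9} is 10.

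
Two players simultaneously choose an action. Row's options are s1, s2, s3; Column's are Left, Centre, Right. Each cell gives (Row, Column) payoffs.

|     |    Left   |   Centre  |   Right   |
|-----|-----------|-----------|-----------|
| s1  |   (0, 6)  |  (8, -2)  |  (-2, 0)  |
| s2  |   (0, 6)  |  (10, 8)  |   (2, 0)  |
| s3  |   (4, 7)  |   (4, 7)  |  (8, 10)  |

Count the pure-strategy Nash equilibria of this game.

2

(s2, Centre): Row gets 10 (best alternative 8); Column gets 8 (best alternative 6). Neither deviates — NE.
(s3, Right): Row gets 8 (best alternative 2); Column gets 10 (best alternative 7). Neither deviates — NE.
(s1, Left) is not a NE: Row would switch to s3 (4 > 0).
No other cell survives both best-response checks, so there are 2 pure NE.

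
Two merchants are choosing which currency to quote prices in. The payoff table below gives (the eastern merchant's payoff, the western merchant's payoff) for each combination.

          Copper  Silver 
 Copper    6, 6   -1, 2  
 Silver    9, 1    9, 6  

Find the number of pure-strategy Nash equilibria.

1

Both Silver: the eastern merchant gets 9 (best alternative -1); the western merchant gets 6 (best alternative 1). Neither deviates — NE.
Both Copper is not a NE: the eastern merchant would switch to Silver (9 > 6).
No other cell survives both best-response checks, so there is 1 pure NE.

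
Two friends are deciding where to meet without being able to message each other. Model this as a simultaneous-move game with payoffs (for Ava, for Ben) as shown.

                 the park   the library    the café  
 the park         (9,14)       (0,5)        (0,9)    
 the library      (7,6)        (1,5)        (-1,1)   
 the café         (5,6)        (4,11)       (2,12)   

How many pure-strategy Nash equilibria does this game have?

2

Both the park: Ava gets 9 (best alternative 7); Ben gets 14 (best alternative 9). Neither deviates — NE.
Both the café: Ava gets 2 (best alternative 0); Ben gets 12 (best alternative 11). Neither deviates — NE.
Both the library is not a NE: Ava would switch to the café (4 > 1).
No other cell survives both best-response checks, so there are 2 pure NE.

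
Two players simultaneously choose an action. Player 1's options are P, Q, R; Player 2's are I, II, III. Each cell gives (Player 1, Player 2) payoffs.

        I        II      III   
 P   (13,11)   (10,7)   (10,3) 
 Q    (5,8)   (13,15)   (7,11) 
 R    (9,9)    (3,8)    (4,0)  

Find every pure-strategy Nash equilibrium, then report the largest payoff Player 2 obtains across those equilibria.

15

(P, I) is a pure NE (Player 1: 13 ≥ 9; Player 2: 11 ≥ 7). Player 2 gets 11.
(Q, II) is a pure NE (Player 1: 13 ≥ 10; Player 2: 15 ≥ 11). Player 2 gets 15.
Every other cell has a profitable deviation for at least one player. Highest of {11, 15} is 15.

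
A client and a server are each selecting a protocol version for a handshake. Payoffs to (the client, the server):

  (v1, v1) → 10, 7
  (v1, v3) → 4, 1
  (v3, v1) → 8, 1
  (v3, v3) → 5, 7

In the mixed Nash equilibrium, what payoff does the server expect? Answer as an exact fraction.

4

The client mixes with probability p on v1, chosen so the server is indifferent: 7p + 1(1−p) = 1p + 7(1−p) gives p = 1/2.
The server's expected payoff is 7·1/2 + 1·1/2 = 4.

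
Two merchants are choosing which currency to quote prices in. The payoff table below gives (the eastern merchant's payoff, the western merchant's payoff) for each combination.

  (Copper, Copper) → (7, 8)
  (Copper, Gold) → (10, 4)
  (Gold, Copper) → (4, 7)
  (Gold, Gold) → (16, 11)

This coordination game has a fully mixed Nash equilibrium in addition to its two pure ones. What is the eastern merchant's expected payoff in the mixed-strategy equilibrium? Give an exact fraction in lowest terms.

The western merchant mixes with probability q on Copper, chosen so the eastern merchant is indifferent: 7q + 10(1−q) = 4q + 16(1−q) gives q = 2/3.
The eastern merchant's expected payoff (from either row, since indifferent) is 7·2/3 + 10·1/3 = 8.

8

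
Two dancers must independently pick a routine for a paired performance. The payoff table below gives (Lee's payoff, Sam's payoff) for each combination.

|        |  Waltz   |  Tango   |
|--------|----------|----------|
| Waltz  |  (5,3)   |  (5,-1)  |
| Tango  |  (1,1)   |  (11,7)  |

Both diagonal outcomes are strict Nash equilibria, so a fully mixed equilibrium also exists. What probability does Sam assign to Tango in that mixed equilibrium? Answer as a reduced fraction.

2/5

Sam's mix q on Waltz must make Lee indifferent between Waltz and Tango.
Lee's payoff from Waltz: 5q + 5(1−q). From Tango: 1q + 11(1−q).
Set equal: 4q = 6(1−q) → q = 6/10 = 3/5.
Probability on Tango is 1 − 3/5 = 2/5.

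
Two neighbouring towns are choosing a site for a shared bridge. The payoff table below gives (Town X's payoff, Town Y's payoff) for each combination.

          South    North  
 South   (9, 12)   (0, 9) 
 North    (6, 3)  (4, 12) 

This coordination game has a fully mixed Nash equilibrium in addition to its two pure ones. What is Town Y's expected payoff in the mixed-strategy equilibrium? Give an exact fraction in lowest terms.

39/4

Town X mixes with probability p on South, chosen so Town Y is indifferent: 12p + 3(1−p) = 9p + 12(1−p) gives p = 3/4.
Town Y's expected payoff is 12·3/4 + 3·1/4 = 39/4.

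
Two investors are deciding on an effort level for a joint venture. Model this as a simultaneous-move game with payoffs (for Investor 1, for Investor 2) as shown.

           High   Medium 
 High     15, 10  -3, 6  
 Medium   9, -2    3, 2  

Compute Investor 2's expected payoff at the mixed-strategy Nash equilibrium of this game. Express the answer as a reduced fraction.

Investor 1 mixes with probability p on High, chosen so Investor 2 is indifferent: 10p + (-2)(1−p) = 6p + 2(1−p) gives p = 1/2.
Investor 2's expected payoff is 10·1/2 + (-2)·1/2 = 4.

4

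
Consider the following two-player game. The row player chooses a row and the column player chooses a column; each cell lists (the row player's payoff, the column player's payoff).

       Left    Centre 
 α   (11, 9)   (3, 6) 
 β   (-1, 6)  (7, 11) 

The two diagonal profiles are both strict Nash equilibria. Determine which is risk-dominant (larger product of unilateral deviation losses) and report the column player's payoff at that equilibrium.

9

At (α, Left): the row player loses 11 − (-1) = 12 by deviating; the column player loses 9 − 6 = 3. Product = 12·3 = 36.
At (β, Centre): the row player loses 7 − 3 = 4 by deviating; the column player loses 11 − 6 = 5. Product = 4·5 = 20.
36 > 20, so (α, Left) is risk-dominant. The column player's payoff there is 9.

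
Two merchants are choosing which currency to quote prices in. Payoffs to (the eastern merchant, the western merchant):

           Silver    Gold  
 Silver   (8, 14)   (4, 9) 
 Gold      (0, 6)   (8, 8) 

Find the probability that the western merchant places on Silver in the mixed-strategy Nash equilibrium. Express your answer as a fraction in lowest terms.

The western merchant's mix q on Silver must make the eastern merchant indifferent between Silver and Gold.
The eastern merchant's payoff from Silver: 8q + 4(1−q). From Gold: 0q + 8(1−q).
Set equal: 8q = 4(1−q) → q = 4/12 = 1/3.

1/3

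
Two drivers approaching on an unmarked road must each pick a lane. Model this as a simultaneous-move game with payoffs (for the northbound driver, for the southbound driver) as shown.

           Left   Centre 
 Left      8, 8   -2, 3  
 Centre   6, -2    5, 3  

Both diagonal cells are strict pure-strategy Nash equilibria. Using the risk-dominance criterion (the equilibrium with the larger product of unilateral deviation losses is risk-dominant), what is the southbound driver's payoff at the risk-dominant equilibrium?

3

At both Left: the northbound driver loses 8 − 6 = 2 by deviating; the southbound driver loses 8 − 3 = 5. Product = 2·5 = 10.
At both Centre: the northbound driver loses 5 − (-2) = 7 by deviating; the southbound driver loses 3 − (-2) = 5. Product = 7·5 = 35.
35 > 10, so both Centre is risk-dominant. The southbound driver's payoff there is 3.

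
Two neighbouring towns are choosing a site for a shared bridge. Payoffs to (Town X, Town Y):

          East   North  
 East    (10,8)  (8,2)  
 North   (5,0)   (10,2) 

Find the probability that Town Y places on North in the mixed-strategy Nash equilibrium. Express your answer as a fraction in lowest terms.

Town Y's mix q on East must make Town X indifferent between East and North.
Town X's payoff from East: 10q + 8(1−q). From North: 5q + 10(1−q).
Set equal: 5q = 2(1−q) → q = 2/7.
Probability on North is 1 − 2/7 = 5/7.

5/7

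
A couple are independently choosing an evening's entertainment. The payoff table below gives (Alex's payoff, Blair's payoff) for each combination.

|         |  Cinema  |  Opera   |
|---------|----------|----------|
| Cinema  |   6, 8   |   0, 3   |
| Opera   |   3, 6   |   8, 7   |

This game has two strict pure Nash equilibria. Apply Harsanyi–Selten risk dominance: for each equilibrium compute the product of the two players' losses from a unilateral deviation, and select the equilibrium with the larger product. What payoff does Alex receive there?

6

At both Cinema: Alex loses 6 − 3 = 3 by deviating; Blair loses 8 − 3 = 5. Product = 3·5 = 15.
At both Opera: Alex loses 8 − 0 = 8 by deviating; Blair loses 7 − 6 = 1. Product = 8·1 = 8.
15 > 8, so both Cinema is risk-dominant. Alex's payoff there is 6.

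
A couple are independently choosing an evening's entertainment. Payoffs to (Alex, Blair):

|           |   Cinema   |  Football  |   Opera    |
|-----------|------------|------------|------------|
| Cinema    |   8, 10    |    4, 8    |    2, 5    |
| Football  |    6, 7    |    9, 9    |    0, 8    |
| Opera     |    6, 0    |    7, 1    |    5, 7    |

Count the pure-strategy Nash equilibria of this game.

3

Both Cinema: Alex gets 8 (best alternative 6); Blair gets 10 (best alternative 8). Neither deviates — NE.
Both Football: Alex gets 9 (best alternative 7); Blair gets 9 (best alternative 8). Neither deviates — NE.
Both Opera: Alex gets 5 (best alternative 2); Blair gets 7 (best alternative 1). Neither deviates — NE.
(Opera, Football) is not a NE: Alex would switch to Football (9 > 7).
No other cell survives both best-response checks, so there are 3 pure NE.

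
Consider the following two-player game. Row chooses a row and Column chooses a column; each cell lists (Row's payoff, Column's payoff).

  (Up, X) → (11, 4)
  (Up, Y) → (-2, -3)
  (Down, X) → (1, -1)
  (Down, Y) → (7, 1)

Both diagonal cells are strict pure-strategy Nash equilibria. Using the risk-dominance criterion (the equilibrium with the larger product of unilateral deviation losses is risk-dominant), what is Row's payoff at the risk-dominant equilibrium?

11

At (Up, X): Row loses 11 − 1 = 10 by deviating; Column loses 4 − (-3) = 7. Product = 10·7 = 70.
At (Down, Y): Row loses 7 − (-2) = 9 by deviating; Column loses 1 − (-1) = 2. Product = 9·2 = 18.
70 > 18, so (Up, X) is risk-dominant. Row's payoff there is 11.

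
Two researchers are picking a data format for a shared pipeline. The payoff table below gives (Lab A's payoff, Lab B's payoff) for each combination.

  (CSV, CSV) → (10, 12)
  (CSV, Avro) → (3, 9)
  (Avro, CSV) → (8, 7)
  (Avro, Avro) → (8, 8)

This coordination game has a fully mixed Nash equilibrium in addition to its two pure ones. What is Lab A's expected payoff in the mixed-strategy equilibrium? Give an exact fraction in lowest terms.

Lab B mixes with probability q on CSV, chosen so Lab A is indifferent: 10q + 3(1−q) = 8q + 8(1−q) gives q = 5/7.
Lab A's expected payoff (from either row, since indifferent) is 10·5/7 + 3·2/7 = 8.

8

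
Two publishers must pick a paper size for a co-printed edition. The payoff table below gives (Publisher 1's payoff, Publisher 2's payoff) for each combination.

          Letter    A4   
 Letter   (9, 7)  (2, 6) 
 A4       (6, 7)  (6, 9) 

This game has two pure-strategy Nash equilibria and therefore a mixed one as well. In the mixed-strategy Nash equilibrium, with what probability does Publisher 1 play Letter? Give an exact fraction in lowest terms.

Publisher 1's mix p on Letter must make Publisher 2 indifferent between Letter and A4.
Publisher 2's payoff from Letter: 7p + 7(1−p). From A4: 6p + 9(1−p).
Set equal: 1p = 2(1−p) → p = 2/3.

2/3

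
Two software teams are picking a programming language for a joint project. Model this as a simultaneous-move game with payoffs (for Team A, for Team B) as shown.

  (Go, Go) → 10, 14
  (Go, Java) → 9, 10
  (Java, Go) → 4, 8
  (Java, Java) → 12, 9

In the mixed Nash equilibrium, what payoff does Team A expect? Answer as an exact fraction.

28/3

Team B mixes with probability q on Go, chosen so Team A is indifferent: 10q + 9(1−q) = 4q + 12(1−q) gives q = 1/3.
Team A's expected payoff (from either row, since indifferent) is 10·1/3 + 9·2/3 = 28/3.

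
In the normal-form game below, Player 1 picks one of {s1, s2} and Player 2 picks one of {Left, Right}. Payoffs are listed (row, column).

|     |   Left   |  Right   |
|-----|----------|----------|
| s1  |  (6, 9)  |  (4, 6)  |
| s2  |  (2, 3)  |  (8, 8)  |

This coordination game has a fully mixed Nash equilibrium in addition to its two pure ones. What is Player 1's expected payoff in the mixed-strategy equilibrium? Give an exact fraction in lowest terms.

Player 2 mixes with probability q on Left, chosen so Player 1 is indifferent: 6q + 4(1−q) = 2q + 8(1−q) gives q = 1/2.
Player 1's expected payoff (from either row, since indifferent) is 6·1/2 + 4·1/2 = 5.

5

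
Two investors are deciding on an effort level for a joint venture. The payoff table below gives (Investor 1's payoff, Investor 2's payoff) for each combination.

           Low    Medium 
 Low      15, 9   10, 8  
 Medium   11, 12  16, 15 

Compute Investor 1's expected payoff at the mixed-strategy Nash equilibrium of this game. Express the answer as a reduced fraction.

13

Investor 2 mixes with probability q on Low, chosen so Investor 1 is indifferent: 15q + 10(1−q) = 11q + 16(1−q) gives q = 3/5.
Investor 1's expected payoff (from either row, since indifferent) is 15·3/5 + 10·2/5 = 13.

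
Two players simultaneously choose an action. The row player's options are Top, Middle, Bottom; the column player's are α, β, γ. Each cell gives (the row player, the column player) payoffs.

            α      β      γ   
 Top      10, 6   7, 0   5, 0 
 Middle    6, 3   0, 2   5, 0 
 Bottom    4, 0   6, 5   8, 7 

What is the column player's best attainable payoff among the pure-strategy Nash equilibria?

7

(Top, α) is a pure NE (the row player: 10 ≥ 6; the column player: 6 ≥ 0). The column player gets 6.
(Bottom, γ) is a pure NE (the row player: 8 ≥ 5; the column player: 7 ≥ 5). The column player gets 7.
Every other cell has a profitable deviation for at least one player. Highest of {6, 7} is 7.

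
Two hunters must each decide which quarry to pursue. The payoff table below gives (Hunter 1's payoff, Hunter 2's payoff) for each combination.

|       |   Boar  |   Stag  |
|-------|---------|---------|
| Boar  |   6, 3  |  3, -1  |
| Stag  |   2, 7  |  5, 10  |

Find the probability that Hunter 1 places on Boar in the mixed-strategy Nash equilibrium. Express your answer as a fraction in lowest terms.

3/7

Hunter 1's mix p on Boar must make Hunter 2 indifferent between Boar and Stag.
Hunter 2's payoff from Boar: 3p + 7(1−p). From Stag: (-1)p + 10(1−p).
Set equal: 4p = 3(1−p) → p = 3/7.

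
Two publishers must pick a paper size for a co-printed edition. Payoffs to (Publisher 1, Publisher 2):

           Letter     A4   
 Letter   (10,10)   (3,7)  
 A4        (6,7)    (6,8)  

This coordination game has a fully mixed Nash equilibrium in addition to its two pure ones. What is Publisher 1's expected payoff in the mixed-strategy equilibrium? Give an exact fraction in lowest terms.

6

Publisher 2 mixes with probability q on Letter, chosen so Publisher 1 is indifferent: 10q + 3(1−q) = 6q + 6(1−q) gives q = 3/7.
Publisher 1's expected payoff (from either row, since indifferent) is 10·3/7 + 3·4/7 = 6.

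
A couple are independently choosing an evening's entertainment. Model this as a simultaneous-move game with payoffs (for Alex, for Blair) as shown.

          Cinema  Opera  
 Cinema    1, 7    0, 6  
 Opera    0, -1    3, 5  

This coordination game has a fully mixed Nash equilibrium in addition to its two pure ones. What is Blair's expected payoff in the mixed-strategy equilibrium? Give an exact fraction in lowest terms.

Alex mixes with probability p on Cinema, chosen so Blair is indifferent: 7p + (-1)(1−p) = 6p + 5(1−p) gives p = 6/7.
Blair's expected payoff is 7·6/7 + (-1)·1/7 = 41/7.

41/7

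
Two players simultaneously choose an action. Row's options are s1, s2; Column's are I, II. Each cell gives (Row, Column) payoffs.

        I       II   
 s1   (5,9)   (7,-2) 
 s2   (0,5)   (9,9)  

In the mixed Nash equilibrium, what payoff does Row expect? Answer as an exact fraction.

Column mixes with probability q on I, chosen so Row is indifferent: 5q + 7(1−q) = 0q + 9(1−q) gives q = 2/7.
Row's expected payoff (from either row, since indifferent) is 5·2/7 + 7·5/7 = 45/7.

45/7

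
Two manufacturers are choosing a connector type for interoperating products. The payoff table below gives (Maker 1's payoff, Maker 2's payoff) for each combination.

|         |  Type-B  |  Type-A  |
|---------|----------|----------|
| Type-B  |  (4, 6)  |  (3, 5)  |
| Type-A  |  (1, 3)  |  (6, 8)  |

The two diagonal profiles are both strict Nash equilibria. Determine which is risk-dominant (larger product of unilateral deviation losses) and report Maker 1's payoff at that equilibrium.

At both Type-B: Maker 1 loses 4 − 1 = 3 by deviating; Maker 2 loses 6 − 5 = 1. Product = 3·1 = 3.
At both Type-A: Maker 1 loses 6 − 3 = 3 by deviating; Maker 2 loses 8 − 3 = 5. Product = 3·5 = 15.
15 > 3, so both Type-A is risk-dominant. Maker 1's payoff there is 6.

6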